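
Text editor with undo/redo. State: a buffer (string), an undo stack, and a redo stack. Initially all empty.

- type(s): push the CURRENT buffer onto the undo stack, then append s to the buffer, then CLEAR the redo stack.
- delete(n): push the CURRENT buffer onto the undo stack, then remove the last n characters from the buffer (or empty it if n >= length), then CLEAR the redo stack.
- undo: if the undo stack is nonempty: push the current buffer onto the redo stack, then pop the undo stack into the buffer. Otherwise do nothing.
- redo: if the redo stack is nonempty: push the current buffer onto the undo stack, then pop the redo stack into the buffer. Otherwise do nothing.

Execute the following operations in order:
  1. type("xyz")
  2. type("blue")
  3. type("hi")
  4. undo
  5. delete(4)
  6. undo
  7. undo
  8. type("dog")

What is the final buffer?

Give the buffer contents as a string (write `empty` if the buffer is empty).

Answer: xyzdog

Derivation:
After op 1 (type): buf='xyz' undo_depth=1 redo_depth=0
After op 2 (type): buf='xyzblue' undo_depth=2 redo_depth=0
After op 3 (type): buf='xyzbluehi' undo_depth=3 redo_depth=0
After op 4 (undo): buf='xyzblue' undo_depth=2 redo_depth=1
After op 5 (delete): buf='xyz' undo_depth=3 redo_depth=0
After op 6 (undo): buf='xyzblue' undo_depth=2 redo_depth=1
After op 7 (undo): buf='xyz' undo_depth=1 redo_depth=2
After op 8 (type): buf='xyzdog' undo_depth=2 redo_depth=0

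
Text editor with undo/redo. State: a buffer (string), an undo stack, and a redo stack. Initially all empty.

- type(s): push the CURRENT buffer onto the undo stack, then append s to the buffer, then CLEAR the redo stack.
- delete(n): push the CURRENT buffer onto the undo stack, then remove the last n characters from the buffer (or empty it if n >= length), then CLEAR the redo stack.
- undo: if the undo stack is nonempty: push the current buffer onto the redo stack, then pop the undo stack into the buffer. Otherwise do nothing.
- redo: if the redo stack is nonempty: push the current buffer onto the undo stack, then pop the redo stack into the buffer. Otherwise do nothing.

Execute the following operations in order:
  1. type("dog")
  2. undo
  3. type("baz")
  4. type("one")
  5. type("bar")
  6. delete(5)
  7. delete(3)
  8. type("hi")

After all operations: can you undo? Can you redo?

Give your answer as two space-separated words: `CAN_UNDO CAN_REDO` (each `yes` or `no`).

Answer: yes no

Derivation:
After op 1 (type): buf='dog' undo_depth=1 redo_depth=0
After op 2 (undo): buf='(empty)' undo_depth=0 redo_depth=1
After op 3 (type): buf='baz' undo_depth=1 redo_depth=0
After op 4 (type): buf='bazone' undo_depth=2 redo_depth=0
After op 5 (type): buf='bazonebar' undo_depth=3 redo_depth=0
After op 6 (delete): buf='bazo' undo_depth=4 redo_depth=0
After op 7 (delete): buf='b' undo_depth=5 redo_depth=0
After op 8 (type): buf='bhi' undo_depth=6 redo_depth=0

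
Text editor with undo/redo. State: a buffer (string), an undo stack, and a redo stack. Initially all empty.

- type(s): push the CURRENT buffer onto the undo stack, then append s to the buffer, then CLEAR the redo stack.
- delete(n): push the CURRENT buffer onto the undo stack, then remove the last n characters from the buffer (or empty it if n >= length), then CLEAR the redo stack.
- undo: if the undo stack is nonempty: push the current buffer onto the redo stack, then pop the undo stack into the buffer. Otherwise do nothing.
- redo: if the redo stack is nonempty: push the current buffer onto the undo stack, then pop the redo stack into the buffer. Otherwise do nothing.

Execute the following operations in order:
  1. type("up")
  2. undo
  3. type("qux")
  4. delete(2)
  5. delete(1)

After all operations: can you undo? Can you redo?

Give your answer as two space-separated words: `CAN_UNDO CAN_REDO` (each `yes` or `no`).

Answer: yes no

Derivation:
After op 1 (type): buf='up' undo_depth=1 redo_depth=0
After op 2 (undo): buf='(empty)' undo_depth=0 redo_depth=1
After op 3 (type): buf='qux' undo_depth=1 redo_depth=0
After op 4 (delete): buf='q' undo_depth=2 redo_depth=0
After op 5 (delete): buf='(empty)' undo_depth=3 redo_depth=0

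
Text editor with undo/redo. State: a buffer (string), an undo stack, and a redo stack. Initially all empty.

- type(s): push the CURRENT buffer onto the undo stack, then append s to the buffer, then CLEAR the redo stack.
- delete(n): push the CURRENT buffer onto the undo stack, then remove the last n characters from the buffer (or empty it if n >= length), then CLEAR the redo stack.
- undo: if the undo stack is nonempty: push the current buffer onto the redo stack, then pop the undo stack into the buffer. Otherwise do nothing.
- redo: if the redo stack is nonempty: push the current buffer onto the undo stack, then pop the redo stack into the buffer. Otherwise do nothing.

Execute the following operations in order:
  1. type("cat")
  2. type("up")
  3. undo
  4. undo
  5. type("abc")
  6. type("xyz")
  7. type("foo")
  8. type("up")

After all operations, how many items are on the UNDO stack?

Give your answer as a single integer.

After op 1 (type): buf='cat' undo_depth=1 redo_depth=0
After op 2 (type): buf='catup' undo_depth=2 redo_depth=0
After op 3 (undo): buf='cat' undo_depth=1 redo_depth=1
After op 4 (undo): buf='(empty)' undo_depth=0 redo_depth=2
After op 5 (type): buf='abc' undo_depth=1 redo_depth=0
After op 6 (type): buf='abcxyz' undo_depth=2 redo_depth=0
After op 7 (type): buf='abcxyzfoo' undo_depth=3 redo_depth=0
After op 8 (type): buf='abcxyzfooup' undo_depth=4 redo_depth=0

Answer: 4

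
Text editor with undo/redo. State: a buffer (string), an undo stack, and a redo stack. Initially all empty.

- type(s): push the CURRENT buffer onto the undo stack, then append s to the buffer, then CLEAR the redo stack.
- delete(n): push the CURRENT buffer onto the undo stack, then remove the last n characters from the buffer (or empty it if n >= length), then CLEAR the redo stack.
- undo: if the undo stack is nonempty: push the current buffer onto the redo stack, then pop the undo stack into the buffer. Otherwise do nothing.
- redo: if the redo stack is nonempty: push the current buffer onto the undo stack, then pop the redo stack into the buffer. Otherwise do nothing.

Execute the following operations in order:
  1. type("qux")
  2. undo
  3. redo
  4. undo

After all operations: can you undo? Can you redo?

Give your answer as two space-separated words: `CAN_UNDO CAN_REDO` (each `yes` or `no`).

Answer: no yes

Derivation:
After op 1 (type): buf='qux' undo_depth=1 redo_depth=0
After op 2 (undo): buf='(empty)' undo_depth=0 redo_depth=1
After op 3 (redo): buf='qux' undo_depth=1 redo_depth=0
After op 4 (undo): buf='(empty)' undo_depth=0 redo_depth=1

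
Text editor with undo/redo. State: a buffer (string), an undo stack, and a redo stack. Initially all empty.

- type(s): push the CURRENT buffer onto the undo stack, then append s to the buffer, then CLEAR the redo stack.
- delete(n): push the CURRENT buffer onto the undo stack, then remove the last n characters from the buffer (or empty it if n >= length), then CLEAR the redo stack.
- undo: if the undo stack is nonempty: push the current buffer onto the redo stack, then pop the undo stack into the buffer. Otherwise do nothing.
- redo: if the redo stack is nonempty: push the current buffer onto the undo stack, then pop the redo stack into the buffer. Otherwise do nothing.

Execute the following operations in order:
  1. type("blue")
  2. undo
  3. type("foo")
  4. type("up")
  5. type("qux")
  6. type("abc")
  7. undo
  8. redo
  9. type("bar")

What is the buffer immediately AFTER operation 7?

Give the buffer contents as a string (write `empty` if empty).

Answer: fooupqux

Derivation:
After op 1 (type): buf='blue' undo_depth=1 redo_depth=0
After op 2 (undo): buf='(empty)' undo_depth=0 redo_depth=1
After op 3 (type): buf='foo' undo_depth=1 redo_depth=0
After op 4 (type): buf='fooup' undo_depth=2 redo_depth=0
After op 5 (type): buf='fooupqux' undo_depth=3 redo_depth=0
After op 6 (type): buf='fooupquxabc' undo_depth=4 redo_depth=0
After op 7 (undo): buf='fooupqux' undo_depth=3 redo_depth=1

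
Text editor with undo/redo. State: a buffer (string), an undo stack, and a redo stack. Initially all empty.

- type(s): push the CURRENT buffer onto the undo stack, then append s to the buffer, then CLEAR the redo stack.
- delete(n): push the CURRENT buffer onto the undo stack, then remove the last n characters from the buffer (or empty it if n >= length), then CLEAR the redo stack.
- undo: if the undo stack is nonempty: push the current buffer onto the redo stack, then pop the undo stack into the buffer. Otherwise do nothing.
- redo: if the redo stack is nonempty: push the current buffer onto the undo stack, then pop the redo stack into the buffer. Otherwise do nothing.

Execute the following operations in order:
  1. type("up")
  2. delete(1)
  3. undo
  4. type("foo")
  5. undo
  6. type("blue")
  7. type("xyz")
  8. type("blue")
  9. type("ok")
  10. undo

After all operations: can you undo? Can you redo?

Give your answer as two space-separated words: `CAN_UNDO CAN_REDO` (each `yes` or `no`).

After op 1 (type): buf='up' undo_depth=1 redo_depth=0
After op 2 (delete): buf='u' undo_depth=2 redo_depth=0
After op 3 (undo): buf='up' undo_depth=1 redo_depth=1
After op 4 (type): buf='upfoo' undo_depth=2 redo_depth=0
After op 5 (undo): buf='up' undo_depth=1 redo_depth=1
After op 6 (type): buf='upblue' undo_depth=2 redo_depth=0
After op 7 (type): buf='upbluexyz' undo_depth=3 redo_depth=0
After op 8 (type): buf='upbluexyzblue' undo_depth=4 redo_depth=0
After op 9 (type): buf='upbluexyzblueok' undo_depth=5 redo_depth=0
After op 10 (undo): buf='upbluexyzblue' undo_depth=4 redo_depth=1

Answer: yes yes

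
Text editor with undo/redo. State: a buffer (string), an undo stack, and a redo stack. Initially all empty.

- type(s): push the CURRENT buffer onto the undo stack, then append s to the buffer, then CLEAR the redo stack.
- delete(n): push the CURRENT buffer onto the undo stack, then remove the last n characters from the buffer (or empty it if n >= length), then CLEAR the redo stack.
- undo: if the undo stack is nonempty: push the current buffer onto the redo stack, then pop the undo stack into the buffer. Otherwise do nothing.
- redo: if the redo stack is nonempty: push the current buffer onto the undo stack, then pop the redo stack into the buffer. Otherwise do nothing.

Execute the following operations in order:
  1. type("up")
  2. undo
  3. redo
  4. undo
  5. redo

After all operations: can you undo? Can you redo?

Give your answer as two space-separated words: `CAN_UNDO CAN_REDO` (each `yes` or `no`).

Answer: yes no

Derivation:
After op 1 (type): buf='up' undo_depth=1 redo_depth=0
After op 2 (undo): buf='(empty)' undo_depth=0 redo_depth=1
After op 3 (redo): buf='up' undo_depth=1 redo_depth=0
After op 4 (undo): buf='(empty)' undo_depth=0 redo_depth=1
After op 5 (redo): buf='up' undo_depth=1 redo_depth=0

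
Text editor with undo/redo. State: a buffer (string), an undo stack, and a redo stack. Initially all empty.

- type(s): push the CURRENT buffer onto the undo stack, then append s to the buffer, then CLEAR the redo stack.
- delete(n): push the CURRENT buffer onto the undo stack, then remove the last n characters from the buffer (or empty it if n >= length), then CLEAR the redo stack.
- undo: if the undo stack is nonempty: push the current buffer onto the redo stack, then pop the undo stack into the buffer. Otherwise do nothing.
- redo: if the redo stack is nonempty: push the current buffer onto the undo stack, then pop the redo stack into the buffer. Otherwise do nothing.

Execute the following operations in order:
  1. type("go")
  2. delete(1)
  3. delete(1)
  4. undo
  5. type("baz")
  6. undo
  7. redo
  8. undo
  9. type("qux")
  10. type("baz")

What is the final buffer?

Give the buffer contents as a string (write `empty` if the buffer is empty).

Answer: gquxbaz

Derivation:
After op 1 (type): buf='go' undo_depth=1 redo_depth=0
After op 2 (delete): buf='g' undo_depth=2 redo_depth=0
After op 3 (delete): buf='(empty)' undo_depth=3 redo_depth=0
After op 4 (undo): buf='g' undo_depth=2 redo_depth=1
After op 5 (type): buf='gbaz' undo_depth=3 redo_depth=0
After op 6 (undo): buf='g' undo_depth=2 redo_depth=1
After op 7 (redo): buf='gbaz' undo_depth=3 redo_depth=0
After op 8 (undo): buf='g' undo_depth=2 redo_depth=1
After op 9 (type): buf='gqux' undo_depth=3 redo_depth=0
After op 10 (type): buf='gquxbaz' undo_depth=4 redo_depth=0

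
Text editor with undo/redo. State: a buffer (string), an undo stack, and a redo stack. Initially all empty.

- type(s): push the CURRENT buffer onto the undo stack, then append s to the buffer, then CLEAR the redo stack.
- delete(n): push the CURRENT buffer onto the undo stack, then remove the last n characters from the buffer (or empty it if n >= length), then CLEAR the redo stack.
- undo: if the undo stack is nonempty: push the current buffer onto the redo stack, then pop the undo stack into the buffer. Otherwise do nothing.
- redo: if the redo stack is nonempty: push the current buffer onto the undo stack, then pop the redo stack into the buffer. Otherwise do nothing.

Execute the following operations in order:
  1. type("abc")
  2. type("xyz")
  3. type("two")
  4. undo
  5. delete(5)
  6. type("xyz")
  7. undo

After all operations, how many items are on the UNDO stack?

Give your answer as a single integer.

After op 1 (type): buf='abc' undo_depth=1 redo_depth=0
After op 2 (type): buf='abcxyz' undo_depth=2 redo_depth=0
After op 3 (type): buf='abcxyztwo' undo_depth=3 redo_depth=0
After op 4 (undo): buf='abcxyz' undo_depth=2 redo_depth=1
After op 5 (delete): buf='a' undo_depth=3 redo_depth=0
After op 6 (type): buf='axyz' undo_depth=4 redo_depth=0
After op 7 (undo): buf='a' undo_depth=3 redo_depth=1

Answer: 3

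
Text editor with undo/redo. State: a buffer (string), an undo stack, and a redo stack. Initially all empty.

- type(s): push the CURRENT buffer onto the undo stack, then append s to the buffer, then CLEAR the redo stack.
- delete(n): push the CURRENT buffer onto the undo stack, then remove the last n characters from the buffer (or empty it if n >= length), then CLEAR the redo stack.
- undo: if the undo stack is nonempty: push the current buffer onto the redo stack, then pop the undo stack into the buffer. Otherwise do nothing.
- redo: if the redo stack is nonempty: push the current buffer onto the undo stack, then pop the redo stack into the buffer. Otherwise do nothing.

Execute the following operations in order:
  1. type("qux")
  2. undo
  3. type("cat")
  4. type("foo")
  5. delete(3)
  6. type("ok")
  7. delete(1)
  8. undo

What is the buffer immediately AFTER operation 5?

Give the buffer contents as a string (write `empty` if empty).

After op 1 (type): buf='qux' undo_depth=1 redo_depth=0
After op 2 (undo): buf='(empty)' undo_depth=0 redo_depth=1
After op 3 (type): buf='cat' undo_depth=1 redo_depth=0
After op 4 (type): buf='catfoo' undo_depth=2 redo_depth=0
After op 5 (delete): buf='cat' undo_depth=3 redo_depth=0

Answer: cat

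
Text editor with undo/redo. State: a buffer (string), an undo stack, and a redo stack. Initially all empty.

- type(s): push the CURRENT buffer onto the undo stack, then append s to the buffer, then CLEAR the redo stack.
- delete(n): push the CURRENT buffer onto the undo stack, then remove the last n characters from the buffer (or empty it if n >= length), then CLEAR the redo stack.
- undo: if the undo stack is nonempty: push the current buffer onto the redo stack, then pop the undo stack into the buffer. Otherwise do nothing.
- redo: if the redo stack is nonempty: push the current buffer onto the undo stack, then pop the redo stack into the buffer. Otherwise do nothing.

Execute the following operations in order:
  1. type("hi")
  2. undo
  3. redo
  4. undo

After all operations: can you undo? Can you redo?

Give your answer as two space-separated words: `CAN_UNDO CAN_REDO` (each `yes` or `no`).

After op 1 (type): buf='hi' undo_depth=1 redo_depth=0
After op 2 (undo): buf='(empty)' undo_depth=0 redo_depth=1
After op 3 (redo): buf='hi' undo_depth=1 redo_depth=0
After op 4 (undo): buf='(empty)' undo_depth=0 redo_depth=1

Answer: no yes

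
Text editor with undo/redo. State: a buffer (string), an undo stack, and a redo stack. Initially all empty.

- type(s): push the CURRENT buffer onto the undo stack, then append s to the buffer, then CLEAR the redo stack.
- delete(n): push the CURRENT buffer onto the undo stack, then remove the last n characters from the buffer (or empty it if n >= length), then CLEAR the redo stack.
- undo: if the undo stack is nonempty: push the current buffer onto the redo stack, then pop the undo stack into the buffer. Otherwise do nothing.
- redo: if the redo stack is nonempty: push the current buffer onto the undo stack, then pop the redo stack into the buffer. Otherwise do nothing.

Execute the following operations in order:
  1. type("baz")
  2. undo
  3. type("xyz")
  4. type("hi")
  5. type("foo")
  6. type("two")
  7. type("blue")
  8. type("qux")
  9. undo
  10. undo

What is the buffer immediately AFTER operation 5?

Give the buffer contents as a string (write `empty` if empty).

After op 1 (type): buf='baz' undo_depth=1 redo_depth=0
After op 2 (undo): buf='(empty)' undo_depth=0 redo_depth=1
After op 3 (type): buf='xyz' undo_depth=1 redo_depth=0
After op 4 (type): buf='xyzhi' undo_depth=2 redo_depth=0
After op 5 (type): buf='xyzhifoo' undo_depth=3 redo_depth=0

Answer: xyzhifoo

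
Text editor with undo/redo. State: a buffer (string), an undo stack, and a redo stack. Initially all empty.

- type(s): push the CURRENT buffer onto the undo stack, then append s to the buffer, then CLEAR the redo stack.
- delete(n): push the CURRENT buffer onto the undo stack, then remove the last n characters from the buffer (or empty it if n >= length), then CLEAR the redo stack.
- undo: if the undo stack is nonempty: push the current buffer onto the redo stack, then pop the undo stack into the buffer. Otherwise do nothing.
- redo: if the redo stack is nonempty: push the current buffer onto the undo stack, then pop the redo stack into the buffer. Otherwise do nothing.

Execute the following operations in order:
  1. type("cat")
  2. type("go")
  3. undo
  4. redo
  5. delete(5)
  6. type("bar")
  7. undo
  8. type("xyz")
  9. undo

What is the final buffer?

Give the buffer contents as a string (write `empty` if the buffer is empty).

Answer: empty

Derivation:
After op 1 (type): buf='cat' undo_depth=1 redo_depth=0
After op 2 (type): buf='catgo' undo_depth=2 redo_depth=0
After op 3 (undo): buf='cat' undo_depth=1 redo_depth=1
After op 4 (redo): buf='catgo' undo_depth=2 redo_depth=0
After op 5 (delete): buf='(empty)' undo_depth=3 redo_depth=0
After op 6 (type): buf='bar' undo_depth=4 redo_depth=0
After op 7 (undo): buf='(empty)' undo_depth=3 redo_depth=1
After op 8 (type): buf='xyz' undo_depth=4 redo_depth=0
After op 9 (undo): buf='(empty)' undo_depth=3 redo_depth=1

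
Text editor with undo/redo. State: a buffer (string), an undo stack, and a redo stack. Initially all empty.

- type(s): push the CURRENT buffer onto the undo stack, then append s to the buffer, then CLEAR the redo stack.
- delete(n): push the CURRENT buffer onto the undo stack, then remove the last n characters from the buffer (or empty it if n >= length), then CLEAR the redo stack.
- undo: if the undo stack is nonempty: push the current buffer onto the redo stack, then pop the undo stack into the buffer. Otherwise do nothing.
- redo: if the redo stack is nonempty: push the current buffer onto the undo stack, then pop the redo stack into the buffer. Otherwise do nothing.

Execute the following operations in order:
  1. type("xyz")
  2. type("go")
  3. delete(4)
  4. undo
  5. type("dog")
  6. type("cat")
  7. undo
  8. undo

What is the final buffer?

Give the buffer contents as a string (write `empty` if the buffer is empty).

Answer: xyzgo

Derivation:
After op 1 (type): buf='xyz' undo_depth=1 redo_depth=0
After op 2 (type): buf='xyzgo' undo_depth=2 redo_depth=0
After op 3 (delete): buf='x' undo_depth=3 redo_depth=0
After op 4 (undo): buf='xyzgo' undo_depth=2 redo_depth=1
After op 5 (type): buf='xyzgodog' undo_depth=3 redo_depth=0
After op 6 (type): buf='xyzgodogcat' undo_depth=4 redo_depth=0
After op 7 (undo): buf='xyzgodog' undo_depth=3 redo_depth=1
After op 8 (undo): buf='xyzgo' undo_depth=2 redo_depth=2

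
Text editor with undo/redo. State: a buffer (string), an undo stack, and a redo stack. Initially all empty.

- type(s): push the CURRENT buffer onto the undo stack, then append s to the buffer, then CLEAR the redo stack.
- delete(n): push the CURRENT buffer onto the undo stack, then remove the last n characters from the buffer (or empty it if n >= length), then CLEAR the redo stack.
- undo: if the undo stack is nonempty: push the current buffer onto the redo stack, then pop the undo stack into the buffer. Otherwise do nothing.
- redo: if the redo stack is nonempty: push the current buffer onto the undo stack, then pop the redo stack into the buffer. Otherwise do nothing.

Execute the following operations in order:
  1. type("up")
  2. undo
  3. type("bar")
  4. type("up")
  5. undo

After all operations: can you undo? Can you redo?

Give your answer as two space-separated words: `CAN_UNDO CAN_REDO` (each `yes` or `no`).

Answer: yes yes

Derivation:
After op 1 (type): buf='up' undo_depth=1 redo_depth=0
After op 2 (undo): buf='(empty)' undo_depth=0 redo_depth=1
After op 3 (type): buf='bar' undo_depth=1 redo_depth=0
After op 4 (type): buf='barup' undo_depth=2 redo_depth=0
After op 5 (undo): buf='bar' undo_depth=1 redo_depth=1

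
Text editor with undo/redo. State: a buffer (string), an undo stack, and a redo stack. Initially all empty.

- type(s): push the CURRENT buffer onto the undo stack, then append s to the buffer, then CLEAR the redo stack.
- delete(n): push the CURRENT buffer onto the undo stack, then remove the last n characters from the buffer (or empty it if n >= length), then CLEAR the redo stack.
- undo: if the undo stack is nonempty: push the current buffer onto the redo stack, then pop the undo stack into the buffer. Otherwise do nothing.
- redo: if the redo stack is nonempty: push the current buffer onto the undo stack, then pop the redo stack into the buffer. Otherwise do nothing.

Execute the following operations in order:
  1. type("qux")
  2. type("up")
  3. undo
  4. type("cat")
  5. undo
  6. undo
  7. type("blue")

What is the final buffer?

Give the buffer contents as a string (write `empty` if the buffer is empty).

Answer: blue

Derivation:
After op 1 (type): buf='qux' undo_depth=1 redo_depth=0
After op 2 (type): buf='quxup' undo_depth=2 redo_depth=0
After op 3 (undo): buf='qux' undo_depth=1 redo_depth=1
After op 4 (type): buf='quxcat' undo_depth=2 redo_depth=0
After op 5 (undo): buf='qux' undo_depth=1 redo_depth=1
After op 6 (undo): buf='(empty)' undo_depth=0 redo_depth=2
After op 7 (type): buf='blue' undo_depth=1 redo_depth=0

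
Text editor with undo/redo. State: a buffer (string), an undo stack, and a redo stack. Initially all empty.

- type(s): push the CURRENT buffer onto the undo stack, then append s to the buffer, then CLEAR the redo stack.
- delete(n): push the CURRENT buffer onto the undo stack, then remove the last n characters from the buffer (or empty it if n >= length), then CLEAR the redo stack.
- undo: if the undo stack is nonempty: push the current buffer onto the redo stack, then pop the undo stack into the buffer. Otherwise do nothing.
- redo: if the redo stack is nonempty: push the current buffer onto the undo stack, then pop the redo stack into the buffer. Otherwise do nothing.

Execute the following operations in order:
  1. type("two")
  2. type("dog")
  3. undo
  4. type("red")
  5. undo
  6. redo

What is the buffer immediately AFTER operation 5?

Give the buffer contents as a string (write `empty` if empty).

After op 1 (type): buf='two' undo_depth=1 redo_depth=0
After op 2 (type): buf='twodog' undo_depth=2 redo_depth=0
After op 3 (undo): buf='two' undo_depth=1 redo_depth=1
After op 4 (type): buf='twored' undo_depth=2 redo_depth=0
After op 5 (undo): buf='two' undo_depth=1 redo_depth=1

Answer: two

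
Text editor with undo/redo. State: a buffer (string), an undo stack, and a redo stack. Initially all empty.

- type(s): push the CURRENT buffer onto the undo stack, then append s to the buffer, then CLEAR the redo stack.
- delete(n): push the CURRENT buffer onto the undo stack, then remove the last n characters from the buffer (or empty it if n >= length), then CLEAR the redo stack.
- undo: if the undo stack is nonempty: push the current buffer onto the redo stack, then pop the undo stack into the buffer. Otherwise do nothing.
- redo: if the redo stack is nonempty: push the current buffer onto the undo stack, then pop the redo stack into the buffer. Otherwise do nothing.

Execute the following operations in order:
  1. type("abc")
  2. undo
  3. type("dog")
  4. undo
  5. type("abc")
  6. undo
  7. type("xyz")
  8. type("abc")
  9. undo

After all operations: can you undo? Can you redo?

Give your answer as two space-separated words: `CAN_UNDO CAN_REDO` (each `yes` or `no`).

After op 1 (type): buf='abc' undo_depth=1 redo_depth=0
After op 2 (undo): buf='(empty)' undo_depth=0 redo_depth=1
After op 3 (type): buf='dog' undo_depth=1 redo_depth=0
After op 4 (undo): buf='(empty)' undo_depth=0 redo_depth=1
After op 5 (type): buf='abc' undo_depth=1 redo_depth=0
After op 6 (undo): buf='(empty)' undo_depth=0 redo_depth=1
After op 7 (type): buf='xyz' undo_depth=1 redo_depth=0
After op 8 (type): buf='xyzabc' undo_depth=2 redo_depth=0
After op 9 (undo): buf='xyz' undo_depth=1 redo_depth=1

Answer: yes yes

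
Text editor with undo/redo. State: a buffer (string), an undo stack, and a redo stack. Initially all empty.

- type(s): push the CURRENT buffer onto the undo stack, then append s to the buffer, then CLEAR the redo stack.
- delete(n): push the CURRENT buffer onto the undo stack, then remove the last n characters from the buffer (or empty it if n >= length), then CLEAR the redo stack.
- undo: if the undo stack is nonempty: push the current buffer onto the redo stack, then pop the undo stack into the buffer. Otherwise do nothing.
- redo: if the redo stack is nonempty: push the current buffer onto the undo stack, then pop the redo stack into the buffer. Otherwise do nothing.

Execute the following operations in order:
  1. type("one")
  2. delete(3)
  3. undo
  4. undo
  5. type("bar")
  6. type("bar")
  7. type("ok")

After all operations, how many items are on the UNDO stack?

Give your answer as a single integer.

Answer: 3

Derivation:
After op 1 (type): buf='one' undo_depth=1 redo_depth=0
After op 2 (delete): buf='(empty)' undo_depth=2 redo_depth=0
After op 3 (undo): buf='one' undo_depth=1 redo_depth=1
After op 4 (undo): buf='(empty)' undo_depth=0 redo_depth=2
After op 5 (type): buf='bar' undo_depth=1 redo_depth=0
After op 6 (type): buf='barbar' undo_depth=2 redo_depth=0
After op 7 (type): buf='barbarok' undo_depth=3 redo_depth=0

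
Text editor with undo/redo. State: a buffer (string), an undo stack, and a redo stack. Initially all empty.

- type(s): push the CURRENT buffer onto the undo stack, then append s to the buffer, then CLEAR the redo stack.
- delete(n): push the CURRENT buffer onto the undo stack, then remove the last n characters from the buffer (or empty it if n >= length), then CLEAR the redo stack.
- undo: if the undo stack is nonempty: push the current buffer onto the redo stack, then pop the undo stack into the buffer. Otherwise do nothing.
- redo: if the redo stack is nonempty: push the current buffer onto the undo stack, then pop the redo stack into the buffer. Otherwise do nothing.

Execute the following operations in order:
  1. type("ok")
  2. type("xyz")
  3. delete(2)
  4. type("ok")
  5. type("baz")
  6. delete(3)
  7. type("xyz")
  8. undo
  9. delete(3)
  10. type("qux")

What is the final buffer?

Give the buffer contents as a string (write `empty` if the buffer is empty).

Answer: okqux

Derivation:
After op 1 (type): buf='ok' undo_depth=1 redo_depth=0
After op 2 (type): buf='okxyz' undo_depth=2 redo_depth=0
After op 3 (delete): buf='okx' undo_depth=3 redo_depth=0
After op 4 (type): buf='okxok' undo_depth=4 redo_depth=0
After op 5 (type): buf='okxokbaz' undo_depth=5 redo_depth=0
After op 6 (delete): buf='okxok' undo_depth=6 redo_depth=0
After op 7 (type): buf='okxokxyz' undo_depth=7 redo_depth=0
After op 8 (undo): buf='okxok' undo_depth=6 redo_depth=1
After op 9 (delete): buf='ok' undo_depth=7 redo_depth=0
After op 10 (type): buf='okqux' undo_depth=8 redo_depth=0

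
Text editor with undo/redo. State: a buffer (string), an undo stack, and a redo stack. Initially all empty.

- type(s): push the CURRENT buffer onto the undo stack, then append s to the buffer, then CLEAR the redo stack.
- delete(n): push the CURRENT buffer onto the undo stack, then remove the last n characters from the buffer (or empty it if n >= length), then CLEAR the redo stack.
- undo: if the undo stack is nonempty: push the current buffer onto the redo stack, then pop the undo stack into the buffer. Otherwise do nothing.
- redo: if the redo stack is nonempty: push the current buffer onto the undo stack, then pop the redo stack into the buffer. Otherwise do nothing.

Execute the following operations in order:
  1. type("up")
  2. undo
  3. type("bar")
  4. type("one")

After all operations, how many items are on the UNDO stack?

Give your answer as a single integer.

After op 1 (type): buf='up' undo_depth=1 redo_depth=0
After op 2 (undo): buf='(empty)' undo_depth=0 redo_depth=1
After op 3 (type): buf='bar' undo_depth=1 redo_depth=0
After op 4 (type): buf='barone' undo_depth=2 redo_depth=0

Answer: 2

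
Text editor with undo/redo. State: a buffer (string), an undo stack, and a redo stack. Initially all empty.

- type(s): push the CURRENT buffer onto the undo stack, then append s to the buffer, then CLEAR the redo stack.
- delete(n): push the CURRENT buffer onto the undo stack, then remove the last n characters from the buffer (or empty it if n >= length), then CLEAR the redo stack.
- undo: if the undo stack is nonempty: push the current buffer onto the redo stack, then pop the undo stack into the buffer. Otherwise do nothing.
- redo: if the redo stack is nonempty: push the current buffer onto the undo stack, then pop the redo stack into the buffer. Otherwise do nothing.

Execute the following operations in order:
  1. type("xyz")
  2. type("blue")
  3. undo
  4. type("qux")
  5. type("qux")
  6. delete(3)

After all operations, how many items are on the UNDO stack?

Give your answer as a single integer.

After op 1 (type): buf='xyz' undo_depth=1 redo_depth=0
After op 2 (type): buf='xyzblue' undo_depth=2 redo_depth=0
After op 3 (undo): buf='xyz' undo_depth=1 redo_depth=1
After op 4 (type): buf='xyzqux' undo_depth=2 redo_depth=0
After op 5 (type): buf='xyzquxqux' undo_depth=3 redo_depth=0
After op 6 (delete): buf='xyzqux' undo_depth=4 redo_depth=0

Answer: 4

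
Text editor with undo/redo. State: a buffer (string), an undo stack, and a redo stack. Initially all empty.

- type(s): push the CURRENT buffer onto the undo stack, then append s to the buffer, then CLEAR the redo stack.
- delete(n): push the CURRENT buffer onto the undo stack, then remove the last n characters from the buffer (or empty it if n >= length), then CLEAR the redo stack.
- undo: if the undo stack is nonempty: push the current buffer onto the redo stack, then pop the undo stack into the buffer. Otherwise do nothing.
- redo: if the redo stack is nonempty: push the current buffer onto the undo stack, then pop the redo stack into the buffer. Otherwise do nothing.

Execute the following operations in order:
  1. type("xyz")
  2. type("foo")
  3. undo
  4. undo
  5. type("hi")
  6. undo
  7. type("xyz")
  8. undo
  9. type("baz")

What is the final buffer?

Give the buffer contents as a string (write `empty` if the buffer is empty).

Answer: baz

Derivation:
After op 1 (type): buf='xyz' undo_depth=1 redo_depth=0
After op 2 (type): buf='xyzfoo' undo_depth=2 redo_depth=0
After op 3 (undo): buf='xyz' undo_depth=1 redo_depth=1
After op 4 (undo): buf='(empty)' undo_depth=0 redo_depth=2
After op 5 (type): buf='hi' undo_depth=1 redo_depth=0
After op 6 (undo): buf='(empty)' undo_depth=0 redo_depth=1
After op 7 (type): buf='xyz' undo_depth=1 redo_depth=0
After op 8 (undo): buf='(empty)' undo_depth=0 redo_depth=1
After op 9 (type): buf='baz' undo_depth=1 redo_depth=0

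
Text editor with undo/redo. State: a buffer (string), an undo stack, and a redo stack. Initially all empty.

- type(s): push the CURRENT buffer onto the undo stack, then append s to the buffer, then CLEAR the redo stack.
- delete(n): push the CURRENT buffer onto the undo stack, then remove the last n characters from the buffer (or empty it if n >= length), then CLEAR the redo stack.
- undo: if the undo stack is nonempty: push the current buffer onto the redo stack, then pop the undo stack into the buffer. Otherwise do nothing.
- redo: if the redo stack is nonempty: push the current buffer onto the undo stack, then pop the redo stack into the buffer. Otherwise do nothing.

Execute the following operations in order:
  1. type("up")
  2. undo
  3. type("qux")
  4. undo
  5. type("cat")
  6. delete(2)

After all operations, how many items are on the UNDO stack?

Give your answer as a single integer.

Answer: 2

Derivation:
After op 1 (type): buf='up' undo_depth=1 redo_depth=0
After op 2 (undo): buf='(empty)' undo_depth=0 redo_depth=1
After op 3 (type): buf='qux' undo_depth=1 redo_depth=0
After op 4 (undo): buf='(empty)' undo_depth=0 redo_depth=1
After op 5 (type): buf='cat' undo_depth=1 redo_depth=0
After op 6 (delete): buf='c' undo_depth=2 redo_depth=0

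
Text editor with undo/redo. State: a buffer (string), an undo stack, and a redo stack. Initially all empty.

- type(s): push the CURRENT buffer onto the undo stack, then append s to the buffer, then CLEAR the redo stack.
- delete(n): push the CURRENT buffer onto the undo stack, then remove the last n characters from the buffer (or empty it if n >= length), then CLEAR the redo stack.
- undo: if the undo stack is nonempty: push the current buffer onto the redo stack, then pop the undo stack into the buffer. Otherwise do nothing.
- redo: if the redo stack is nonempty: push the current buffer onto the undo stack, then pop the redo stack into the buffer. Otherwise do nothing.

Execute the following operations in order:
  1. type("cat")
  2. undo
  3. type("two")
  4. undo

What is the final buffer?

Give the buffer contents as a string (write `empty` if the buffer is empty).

After op 1 (type): buf='cat' undo_depth=1 redo_depth=0
After op 2 (undo): buf='(empty)' undo_depth=0 redo_depth=1
After op 3 (type): buf='two' undo_depth=1 redo_depth=0
After op 4 (undo): buf='(empty)' undo_depth=0 redo_depth=1

Answer: empty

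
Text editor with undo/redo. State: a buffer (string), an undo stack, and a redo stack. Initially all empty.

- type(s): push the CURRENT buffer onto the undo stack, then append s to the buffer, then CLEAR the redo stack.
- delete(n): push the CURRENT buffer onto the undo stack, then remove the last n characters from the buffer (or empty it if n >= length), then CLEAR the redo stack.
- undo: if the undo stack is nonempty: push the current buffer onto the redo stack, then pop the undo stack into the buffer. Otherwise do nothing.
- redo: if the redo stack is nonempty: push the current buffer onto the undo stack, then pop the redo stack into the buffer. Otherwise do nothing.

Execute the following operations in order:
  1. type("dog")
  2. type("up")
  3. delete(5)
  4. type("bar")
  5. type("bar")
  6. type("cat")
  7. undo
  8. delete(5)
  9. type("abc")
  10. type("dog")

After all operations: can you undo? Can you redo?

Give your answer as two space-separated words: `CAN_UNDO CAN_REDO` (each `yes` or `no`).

Answer: yes no

Derivation:
After op 1 (type): buf='dog' undo_depth=1 redo_depth=0
After op 2 (type): buf='dogup' undo_depth=2 redo_depth=0
After op 3 (delete): buf='(empty)' undo_depth=3 redo_depth=0
After op 4 (type): buf='bar' undo_depth=4 redo_depth=0
After op 5 (type): buf='barbar' undo_depth=5 redo_depth=0
After op 6 (type): buf='barbarcat' undo_depth=6 redo_depth=0
After op 7 (undo): buf='barbar' undo_depth=5 redo_depth=1
After op 8 (delete): buf='b' undo_depth=6 redo_depth=0
After op 9 (type): buf='babc' undo_depth=7 redo_depth=0
After op 10 (type): buf='babcdog' undo_depth=8 redo_depth=0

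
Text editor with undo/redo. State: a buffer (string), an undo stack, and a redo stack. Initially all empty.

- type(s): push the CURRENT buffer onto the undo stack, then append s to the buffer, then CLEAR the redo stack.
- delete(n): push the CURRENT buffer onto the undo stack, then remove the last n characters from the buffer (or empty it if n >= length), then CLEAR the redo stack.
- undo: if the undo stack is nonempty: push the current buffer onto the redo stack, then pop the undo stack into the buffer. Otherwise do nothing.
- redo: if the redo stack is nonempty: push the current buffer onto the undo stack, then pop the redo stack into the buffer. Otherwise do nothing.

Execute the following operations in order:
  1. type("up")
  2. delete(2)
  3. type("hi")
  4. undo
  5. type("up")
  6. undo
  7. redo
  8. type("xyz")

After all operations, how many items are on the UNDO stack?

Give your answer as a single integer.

Answer: 4

Derivation:
After op 1 (type): buf='up' undo_depth=1 redo_depth=0
After op 2 (delete): buf='(empty)' undo_depth=2 redo_depth=0
After op 3 (type): buf='hi' undo_depth=3 redo_depth=0
After op 4 (undo): buf='(empty)' undo_depth=2 redo_depth=1
After op 5 (type): buf='up' undo_depth=3 redo_depth=0
After op 6 (undo): buf='(empty)' undo_depth=2 redo_depth=1
After op 7 (redo): buf='up' undo_depth=3 redo_depth=0
After op 8 (type): buf='upxyz' undo_depth=4 redo_depth=0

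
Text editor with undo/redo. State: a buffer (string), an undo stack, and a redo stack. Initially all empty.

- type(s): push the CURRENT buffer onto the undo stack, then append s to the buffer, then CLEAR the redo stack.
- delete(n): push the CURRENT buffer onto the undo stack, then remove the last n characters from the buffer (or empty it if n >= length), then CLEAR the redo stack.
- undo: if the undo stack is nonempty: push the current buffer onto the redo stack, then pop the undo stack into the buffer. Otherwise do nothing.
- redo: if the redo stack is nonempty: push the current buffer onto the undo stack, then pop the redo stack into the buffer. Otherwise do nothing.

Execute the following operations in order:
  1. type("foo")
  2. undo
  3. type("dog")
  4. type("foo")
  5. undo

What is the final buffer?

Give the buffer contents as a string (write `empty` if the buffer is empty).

After op 1 (type): buf='foo' undo_depth=1 redo_depth=0
After op 2 (undo): buf='(empty)' undo_depth=0 redo_depth=1
After op 3 (type): buf='dog' undo_depth=1 redo_depth=0
After op 4 (type): buf='dogfoo' undo_depth=2 redo_depth=0
After op 5 (undo): buf='dog' undo_depth=1 redo_depth=1

Answer: dog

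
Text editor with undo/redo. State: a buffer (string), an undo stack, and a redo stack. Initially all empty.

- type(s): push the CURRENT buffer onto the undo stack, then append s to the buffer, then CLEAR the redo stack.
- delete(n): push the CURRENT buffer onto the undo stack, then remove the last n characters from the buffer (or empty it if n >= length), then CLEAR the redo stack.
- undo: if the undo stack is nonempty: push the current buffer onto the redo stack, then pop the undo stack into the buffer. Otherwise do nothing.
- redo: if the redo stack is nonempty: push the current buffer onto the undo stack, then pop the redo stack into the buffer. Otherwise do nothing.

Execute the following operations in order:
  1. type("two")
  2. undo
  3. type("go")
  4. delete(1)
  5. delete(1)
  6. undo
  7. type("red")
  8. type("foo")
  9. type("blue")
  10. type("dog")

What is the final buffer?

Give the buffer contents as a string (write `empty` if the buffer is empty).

After op 1 (type): buf='two' undo_depth=1 redo_depth=0
After op 2 (undo): buf='(empty)' undo_depth=0 redo_depth=1
After op 3 (type): buf='go' undo_depth=1 redo_depth=0
After op 4 (delete): buf='g' undo_depth=2 redo_depth=0
After op 5 (delete): buf='(empty)' undo_depth=3 redo_depth=0
After op 6 (undo): buf='g' undo_depth=2 redo_depth=1
After op 7 (type): buf='gred' undo_depth=3 redo_depth=0
After op 8 (type): buf='gredfoo' undo_depth=4 redo_depth=0
After op 9 (type): buf='gredfooblue' undo_depth=5 redo_depth=0
After op 10 (type): buf='gredfoobluedog' undo_depth=6 redo_depth=0

Answer: gredfoobluedog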